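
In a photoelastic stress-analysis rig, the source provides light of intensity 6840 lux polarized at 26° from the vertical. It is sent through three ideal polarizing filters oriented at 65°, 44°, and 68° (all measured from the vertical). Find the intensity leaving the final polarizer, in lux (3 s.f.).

I₁ = 6840 lux · cos²(39°) = 4131 lux.
I₂ = I₁ · cos²(21°) = 4131 · 0.8716 = 3601 lux.
I₃ = I₂ · cos²(24°) = 3601 · 0.8346 = 3005 lux.

I ≈ 3000 lux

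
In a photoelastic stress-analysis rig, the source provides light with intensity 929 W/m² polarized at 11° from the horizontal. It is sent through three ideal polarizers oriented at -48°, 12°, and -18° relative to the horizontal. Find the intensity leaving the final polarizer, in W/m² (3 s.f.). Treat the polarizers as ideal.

I ≈ 46.2 W/m²

I₁ = 929 W/m² · cos²(59°) = 246.4 W/m².
I₂ = I₁ · cos²(60°) = 246.4 · 0.25 = 61.61 W/m².
I₃ = I₂ · cos²(30°) = 61.61 · 0.75 = 46.21 W/m².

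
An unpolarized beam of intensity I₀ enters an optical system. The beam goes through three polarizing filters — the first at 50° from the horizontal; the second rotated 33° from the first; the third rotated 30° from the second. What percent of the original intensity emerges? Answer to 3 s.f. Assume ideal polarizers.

≈ 26.4%

Unpolarized light through the first polarizer → I₁ = ½ I₀, now polarized at 50°.
I₂ = I₁ cos²(33°) = 0.5 · 0.7034 I₀ = 0.3517 I₀.
I₃ = I₂ cos²(30°) = 0.3517 · 0.75 I₀ = 0.2638 I₀.
That is 26.38% of the incident intensity.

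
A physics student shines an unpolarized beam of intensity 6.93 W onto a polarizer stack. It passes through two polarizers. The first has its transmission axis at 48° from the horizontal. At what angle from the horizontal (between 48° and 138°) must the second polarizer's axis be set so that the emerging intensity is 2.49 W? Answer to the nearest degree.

θ ≈ 80°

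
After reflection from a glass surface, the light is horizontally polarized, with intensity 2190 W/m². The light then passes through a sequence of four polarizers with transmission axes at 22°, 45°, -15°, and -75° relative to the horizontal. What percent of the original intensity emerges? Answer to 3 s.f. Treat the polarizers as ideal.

≈ 4.55%

By Malus's law, I₁ = 2190 W/m² · cos²(22°) = 1883 W/m².
I₂ = I₁ · cos²(23°) = 1883 · 0.8473 = 1595 W/m².
I₃ = I₂ · cos²(60°) = 1595 · 0.25 = 398.8 W/m².
I₄ = I₃ · cos²(60°) = 398.8 · 0.25 = 99.7 W/m².
That is 4.553% of the incident intensity.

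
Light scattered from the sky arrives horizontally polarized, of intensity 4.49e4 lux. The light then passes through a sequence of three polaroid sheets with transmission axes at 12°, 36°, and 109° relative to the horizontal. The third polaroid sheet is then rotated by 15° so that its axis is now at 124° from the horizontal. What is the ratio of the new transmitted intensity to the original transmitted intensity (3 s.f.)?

I_new/I_old ≈ 0.0142

Before rotation:
I₁ = I₀ cos²(12° − 0°) = I₀ cos²(12°) = 0.9568 I₀.
I₂ = I₁ cos²(36° − 12°) = 0.9568 I₀ · cos²(24°) = 0.7985 I₀.
I₃ = I₂ cos²(109° − 36°) = 0.7985 I₀ · cos²(73°) = 0.06826 I₀.
After rotation:
I₁ = I₀ cos²(12° − 0°) = I₀ cos²(12°) = 0.9568 I₀.
I₂ = I₁ cos²(36° − 12°) = 0.9568 I₀ · cos²(24°) = 0.7985 I₀.
I₃ = I₂ cos²(124° − 36°) = 0.7985 I₀ · cos²(88°) = 0.0009725 I₀.
Ratio = 0.0009725 / 0.06826 = 0.01425.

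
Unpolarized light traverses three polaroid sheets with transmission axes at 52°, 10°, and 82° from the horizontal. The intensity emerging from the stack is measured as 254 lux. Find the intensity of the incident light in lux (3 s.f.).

Unpolarized light through the first polarizer → I₁ = ½ I₀, now polarized at 52°.
I₂ = I₁ cos²(10° − 52°) = 0.5 I₀ · cos²(42°) = 0.2761 I₀.
I₃ = I₂ cos²(82° − 10°) = 0.2761 I₀ · cos²(72°) = 0.02637 I₀.
So 254 lux = 0.02637 I₀, giving I₀ = 254/0.02637 = 9633 lux.

I₀ ≈ 9630 lux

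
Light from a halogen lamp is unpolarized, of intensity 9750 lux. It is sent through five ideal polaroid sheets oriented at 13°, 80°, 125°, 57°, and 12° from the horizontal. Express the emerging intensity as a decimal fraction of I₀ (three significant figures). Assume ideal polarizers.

Unpolarized light through the first polarizer → I₁ = 9750 lux/2 = 4875 lux, polarized at 13°.
I₂ = I₁ · cos²(67°) = 4875 · 0.1527 = 744.3 lux.
I₃ = I₂ · cos²(45°) = 744.3 · 0.5 = 372.1 lux.
I₄ = I₃ · cos²(68°) = 372.1 · 0.1403 = 52.22 lux.
I₅ = I₄ · cos²(45°) = 52.22 · 0.5 = 26.11 lux.
Transmitted fraction = 0.002678.

I/I₀ ≈ 0.00268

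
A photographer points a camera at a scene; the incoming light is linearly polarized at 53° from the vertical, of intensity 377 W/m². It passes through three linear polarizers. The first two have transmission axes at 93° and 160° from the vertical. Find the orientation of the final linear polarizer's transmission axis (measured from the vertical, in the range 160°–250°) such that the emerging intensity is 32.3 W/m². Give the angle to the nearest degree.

By Malus's law, I₁ = I₀ cos²(93° − 53°) = I₀ cos²(40°) = 0.5868 I₀.
I₂ = I₁ cos²(160° − 93°) = 0.5868 I₀ · cos²(67°) = 0.08959 I₀.
Target fraction: 32.3 / 377 W/m² = 0.08568 of I₀.
Need I₃/I₀ = 0.08568, so cos²(θ − 160°) = 0.08568 / 0.08959 = 0.9563.
θ − 160° = arccos(√0.9563) = 12.1°, giving θ ≈ 160 + 12.1 = 172.1°.

θ ≈ 172°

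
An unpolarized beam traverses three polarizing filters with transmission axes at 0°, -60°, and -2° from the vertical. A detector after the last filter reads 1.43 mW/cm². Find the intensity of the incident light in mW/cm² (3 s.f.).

Unpolarized light through the first polarizer → I₁ = ½ I₀, now polarized at 0°.
I₂ = I₁ cos²(-60° − 0°) = 0.5 I₀ · cos²(60°) = 0.125 I₀.
I₃ = I₂ cos²(-2° + 60°) = 0.125 I₀ · cos²(58°) = 0.0351 I₀.
So 1.43 mW/cm² = 0.0351 I₀, giving I₀ = 1.43/0.0351 = 40.74 mW/cm².

I₀ ≈ 40.7 mW/cm²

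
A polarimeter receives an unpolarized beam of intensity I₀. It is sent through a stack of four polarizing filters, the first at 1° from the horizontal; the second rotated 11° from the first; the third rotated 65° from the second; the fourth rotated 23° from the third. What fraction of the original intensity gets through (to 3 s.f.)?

Unpolarized light through the first polarizer → I₁ = ½ I₀, now polarized at 1°.
I₂ = I₁ cos²(11°) = 0.5 · 0.9636 I₀ = 0.4818 I₀.
I₃ = I₂ cos²(65°) = 0.4818 · 0.1786 I₀ = 0.08605 I₀.
I₄ = I₃ cos²(23°) = 0.08605 · 0.8473 I₀ = 0.07291 I₀.
Transmitted fraction = 0.07291.

≈ 0.0729 I₀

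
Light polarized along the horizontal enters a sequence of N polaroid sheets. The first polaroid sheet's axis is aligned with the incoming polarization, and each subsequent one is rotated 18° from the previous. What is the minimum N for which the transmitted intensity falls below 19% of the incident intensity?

N = 18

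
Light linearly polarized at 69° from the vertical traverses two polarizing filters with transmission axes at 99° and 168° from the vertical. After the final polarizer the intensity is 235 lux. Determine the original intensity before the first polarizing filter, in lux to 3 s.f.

I₀ ≈ 2440 lux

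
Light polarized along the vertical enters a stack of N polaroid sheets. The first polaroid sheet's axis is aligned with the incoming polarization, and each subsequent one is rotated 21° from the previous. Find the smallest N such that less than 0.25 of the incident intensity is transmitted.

N = 12

First polarizer is aligned with the polarization: full transmission.
Each further stage multiplies by cos²(21°) = 0.8716.
After N polarizers: T = 0.8716^(N−1). Require T < 0.25 ⇒ N−1 > ln(0.25)/ln(0.8716) = 10.09, so N−1 ≥ 11 and N = 12.
Check: N=12 gives T = 0.2205 < 0.25; N=11 gives T = 0.253.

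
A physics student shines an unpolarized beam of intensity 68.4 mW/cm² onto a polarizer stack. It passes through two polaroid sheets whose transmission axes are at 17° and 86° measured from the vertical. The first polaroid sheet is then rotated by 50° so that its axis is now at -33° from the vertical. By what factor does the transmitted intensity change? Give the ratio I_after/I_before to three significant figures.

Before rotation:
Unpolarized light through the first polarizer → I₁ = ½ I₀, now polarized at 17°.
I₂ = I₁ cos²(86° − 17°) = 0.5 I₀ · cos²(69°) = 0.06421 I₀.
After rotation:
Unpolarized light through the first polarizer → I₁ = ½ I₀, now polarized at -33°.
Angle between axes 1 and 2: 61°. I₂ = 0.5 I₀ · cos²(61°) = 0.1175 I₀.
Ratio = 0.1175 / 0.06421 = 1.83.

I_new/I_old ≈ 1.83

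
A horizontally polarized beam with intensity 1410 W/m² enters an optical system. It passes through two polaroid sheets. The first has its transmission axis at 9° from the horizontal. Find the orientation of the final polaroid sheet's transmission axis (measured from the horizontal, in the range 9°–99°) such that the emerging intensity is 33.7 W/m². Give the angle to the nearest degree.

By Malus's law, I₁ = I₀ cos²(9° − 0°) = I₀ cos²(9°) = 0.9755 I₀.
Target fraction: 33.7 / 1410 W/m² = 0.0239 of I₀.
Need I₂/I₀ = 0.0239, so cos²(θ − 9°) = 0.0239 / 0.9755 = 0.0245.
θ − 9° = arccos(√0.0245) = 81.0°, giving θ ≈ 9 + 81.0 = 90.0°.

θ ≈ 90°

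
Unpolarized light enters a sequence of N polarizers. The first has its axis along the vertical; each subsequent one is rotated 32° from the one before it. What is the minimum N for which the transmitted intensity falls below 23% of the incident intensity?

N = 4

First polarizer halves the unpolarized light: factor 1/2.
Each further stage multiplies by cos²(32°) = 0.7192.
After N polarizers: T = 0.5·0.7192^(N−1). Require T < 0.23 ⇒ N−1 > ln(0.23/0.5)/ln(0.7192) = 2.36, so N−1 ≥ 3 and N = 4.
Check: N=4 gives T = 0.186 < 0.23; N=3 gives T = 0.2586.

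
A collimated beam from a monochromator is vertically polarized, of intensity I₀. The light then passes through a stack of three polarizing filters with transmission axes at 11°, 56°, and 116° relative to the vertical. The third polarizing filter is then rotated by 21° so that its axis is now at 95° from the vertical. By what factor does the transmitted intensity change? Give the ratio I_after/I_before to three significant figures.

I_new/I_old ≈ 2.42

Before rotation:
By Malus's law, I₁ = I₀ cos²(11° − 0°) = I₀ cos²(11°) = 0.9636 I₀.
I₂ = I₁ cos²(56° − 11°) = 0.9636 I₀ · cos²(45°) = 0.4818 I₀.
I₃ = I₂ cos²(116° − 56°) = 0.4818 I₀ · cos²(60°) = 0.1204 I₀.
After rotation:
I₁ = I₀ cos²(11° − 0°) = I₀ cos²(11°) = 0.9636 I₀.
I₂ = I₁ cos²(56° − 11°) = 0.9636 I₀ · cos²(45°) = 0.4818 I₀.
I₃ = I₂ cos²(95° − 56°) = 0.4818 I₀ · cos²(39°) = 0.291 I₀.
Ratio = 0.291 / 0.1204 = 2.416.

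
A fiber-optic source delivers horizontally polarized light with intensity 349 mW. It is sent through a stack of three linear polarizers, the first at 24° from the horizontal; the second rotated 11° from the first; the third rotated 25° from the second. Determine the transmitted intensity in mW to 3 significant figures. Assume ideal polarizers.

I ≈ 231 mW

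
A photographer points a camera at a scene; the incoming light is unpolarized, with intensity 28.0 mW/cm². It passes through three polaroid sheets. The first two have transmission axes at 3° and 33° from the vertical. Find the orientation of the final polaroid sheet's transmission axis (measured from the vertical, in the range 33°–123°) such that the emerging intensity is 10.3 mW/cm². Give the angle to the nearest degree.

θ ≈ 41°

Unpolarized light through the first polarizer → I₁ = ½ I₀, now polarized at 3°.
I₂ = I₁ cos²(33° − 3°) = 0.5 I₀ · cos²(30°) = 0.375 I₀.
Target fraction: 10.3 / 28.0 mW/cm² = 0.3679 of I₀.
Need I₃/I₀ = 0.3679, so cos²(θ − 33°) = 0.3679 / 0.375 = 0.981.
θ − 33° = arccos(√0.981) = 7.9°, giving θ ≈ 33 + 7.9 = 40.9°.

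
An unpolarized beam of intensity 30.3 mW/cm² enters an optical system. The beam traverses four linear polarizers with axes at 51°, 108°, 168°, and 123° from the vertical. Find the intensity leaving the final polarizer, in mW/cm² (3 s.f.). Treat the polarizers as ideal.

I ≈ 0.562 mW/cm²

Unpolarized light through the first polarizer → I₁ = 30.3 mW/cm²/2 = 15.15 mW/cm², polarized at 51°.
I₂ = I₁ · cos²(57°) = 15.15 · 0.2966 = 4.494 mW/cm².
I₃ = I₂ · cos²(60°) = 4.494 · 0.25 = 1.123 mW/cm².
I₄ = I₃ · cos²(45°) = 1.123 · 0.5 = 0.5617 mW/cm².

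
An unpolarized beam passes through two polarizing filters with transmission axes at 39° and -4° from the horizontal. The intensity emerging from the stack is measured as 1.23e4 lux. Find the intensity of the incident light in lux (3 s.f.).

I₀ ≈ 4.60e4 lux

Unpolarized light through the first polarizer → I₁ = ½ I₀, now polarized at 39°.
I₂ = I₁ cos²(-4° − 39°) = 0.5 I₀ · cos²(43°) = 0.2674 I₀.
So 1.23e4 lux = 0.2674 I₀, giving I₀ = 1.23e4/0.2674 = 4.599e+04 lux.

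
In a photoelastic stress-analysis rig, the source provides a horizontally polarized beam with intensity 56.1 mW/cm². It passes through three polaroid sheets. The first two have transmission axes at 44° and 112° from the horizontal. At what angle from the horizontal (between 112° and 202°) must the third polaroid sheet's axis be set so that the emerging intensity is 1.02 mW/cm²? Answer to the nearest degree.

θ ≈ 172°

I₁ = I₀ cos²(44° − 0°) = I₀ cos²(44°) = 0.5174 I₀.
I₂ = I₁ cos²(112° − 44°) = 0.5174 I₀ · cos²(68°) = 0.07261 I₀.
Target fraction: 1.02 / 56.1 mW/cm² = 0.01818 of I₀.
Need I₃/I₀ = 0.01818, so cos²(θ − 112°) = 0.01818 / 0.07261 = 0.2504.
θ − 112° = arccos(√0.2504) = 60.0°, giving θ ≈ 112 + 60.0 = 172.0°.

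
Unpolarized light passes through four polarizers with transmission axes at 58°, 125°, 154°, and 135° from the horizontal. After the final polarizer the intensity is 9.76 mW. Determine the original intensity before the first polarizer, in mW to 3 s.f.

I₀ ≈ 187 mW

Unpolarized light through the first polarizer → I₁ = ½ I₀, now polarized at 58°.
I₂ = I₁ cos²(125° − 58°) = 0.5 I₀ · cos²(67°) = 0.07634 I₀.
I₃ = I₂ cos²(154° − 125°) = 0.07634 I₀ · cos²(29°) = 0.05839 I₀.
I₄ = I₃ cos²(135° − 154°) = 0.05839 I₀ · cos²(19°) = 0.0522 I₀.
So 9.76 mW = 0.0522 I₀, giving I₀ = 9.76/0.0522 = 187 mW.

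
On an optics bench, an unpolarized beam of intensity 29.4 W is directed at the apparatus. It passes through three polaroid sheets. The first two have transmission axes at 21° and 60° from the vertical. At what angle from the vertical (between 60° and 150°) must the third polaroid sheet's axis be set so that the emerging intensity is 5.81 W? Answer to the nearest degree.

Unpolarized light through the first polarizer → I₁ = ½ I₀, now polarized at 21°.
I₂ = I₁ cos²(60° − 21°) = 0.5 I₀ · cos²(39°) = 0.302 I₀.
Target fraction: 5.81 / 29.4 W = 0.1976 of I₀.
Need I₃/I₀ = 0.1976, so cos²(θ − 60°) = 0.1976 / 0.302 = 0.6544.
θ − 60° = arccos(√0.6544) = 36.0°, giving θ ≈ 60 + 36.0 = 96.0°.

θ ≈ 96°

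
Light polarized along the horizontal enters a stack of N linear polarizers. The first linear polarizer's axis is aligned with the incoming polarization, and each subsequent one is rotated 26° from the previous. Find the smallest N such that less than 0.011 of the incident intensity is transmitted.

N = 23

First polarizer is aligned with the polarization: full transmission.
Each further stage multiplies by cos²(26°) = 0.8078.
After N polarizers: T = 0.8078^(N−1). Require T < 0.011 ⇒ N−1 > ln(0.011)/ln(0.8078) = 21.13, so N−1 ≥ 22 and N = 23.
Check: N=23 gives T = 0.009142 < 0.011; N=22 gives T = 0.01132.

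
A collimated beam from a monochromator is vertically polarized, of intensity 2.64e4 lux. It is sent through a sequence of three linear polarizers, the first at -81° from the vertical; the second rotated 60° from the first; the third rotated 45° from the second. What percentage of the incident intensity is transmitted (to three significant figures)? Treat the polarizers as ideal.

≈ 0.306%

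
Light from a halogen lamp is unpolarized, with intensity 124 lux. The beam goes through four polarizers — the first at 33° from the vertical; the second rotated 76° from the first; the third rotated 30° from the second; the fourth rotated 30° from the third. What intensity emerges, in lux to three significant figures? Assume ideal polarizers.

I ≈ 2.04 lux

Unpolarized light through the first polarizer → I₁ = 124 lux/2 = 62 lux, polarized at 33°.
I₂ = I₁ · cos²(76°) = 62 · 0.05853 = 3.629 lux.
I₃ = I₂ · cos²(30°) = 3.629 · 0.75 = 2.721 lux.
I₄ = I₃ · cos²(30°) = 2.721 · 0.75 = 2.041 lux.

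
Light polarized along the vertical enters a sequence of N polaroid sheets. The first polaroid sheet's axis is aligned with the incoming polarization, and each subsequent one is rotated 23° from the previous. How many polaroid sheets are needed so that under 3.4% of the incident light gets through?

First polarizer is aligned with the polarization: full transmission.
Each further stage multiplies by cos²(23°) = 0.8473.
After N polarizers: T = 0.8473^(N−1). Require T < 0.034 ⇒ N−1 > ln(0.034)/ln(0.8473) = 20.41, so N−1 ≥ 21 and N = 22.
Check: N=22 gives T = 0.03084 < 0.034; N=21 gives T = 0.0364.

N = 22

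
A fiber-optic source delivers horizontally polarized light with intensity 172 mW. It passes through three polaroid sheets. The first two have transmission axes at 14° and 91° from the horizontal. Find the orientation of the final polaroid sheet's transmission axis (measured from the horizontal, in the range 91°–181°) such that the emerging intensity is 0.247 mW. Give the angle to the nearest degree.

By Malus's law, I₁ = I₀ cos²(14° − 0°) = I₀ cos²(14°) = 0.9415 I₀.
I₂ = I₁ cos²(91° − 14°) = 0.9415 I₀ · cos²(77°) = 0.04764 I₀.
Target fraction: 0.247 / 172 mW = 0.001436 of I₀.
Need I₃/I₀ = 0.001436, so cos²(θ − 91°) = 0.001436 / 0.04764 = 0.03014.
θ − 91° = arccos(√0.03014) = 80.0°, giving θ ≈ 91 + 80.0 = 171.0°.

θ ≈ 171°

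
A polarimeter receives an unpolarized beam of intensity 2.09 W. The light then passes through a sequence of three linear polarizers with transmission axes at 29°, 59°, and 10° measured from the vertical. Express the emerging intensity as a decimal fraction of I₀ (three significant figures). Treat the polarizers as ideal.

Unpolarized light through the first polarizer → I₁ = 2.09 W/2 = 1.045 W, polarized at 29°.
I₂ = I₁ · cos²(30°) = 1.045 · 0.75 = 0.7838 W.
I₃ = I₂ · cos²(49°) = 0.7838 · 0.4304 = 0.3373 W.
Transmitted fraction = 0.1614.

I/I₀ ≈ 0.161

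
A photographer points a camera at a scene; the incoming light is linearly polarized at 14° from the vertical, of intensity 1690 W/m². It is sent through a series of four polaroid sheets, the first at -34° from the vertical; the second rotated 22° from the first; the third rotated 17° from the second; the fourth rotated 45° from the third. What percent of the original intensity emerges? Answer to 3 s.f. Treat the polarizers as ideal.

I₁ = 1690 W/m² · cos²(48°) = 756.7 W/m².
I₂ = I₁ · cos²(22°) = 756.7 · 0.8597 = 650.5 W/m².
I₃ = I₂ · cos²(17°) = 650.5 · 0.9145 = 594.9 W/m².
I₄ = I₃ · cos²(45°) = 594.9 · 0.5 = 297.4 W/m².
That is 17.6% of the incident intensity.

≈ 17.6%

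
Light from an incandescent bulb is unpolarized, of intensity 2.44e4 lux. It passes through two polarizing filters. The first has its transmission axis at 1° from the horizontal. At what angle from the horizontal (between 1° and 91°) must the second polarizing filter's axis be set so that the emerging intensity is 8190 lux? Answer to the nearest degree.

θ ≈ 36°

Unpolarized light through the first polarizer → I₁ = ½ I₀, now polarized at 1°.
Target fraction: 8190 / 2.44e4 lux = 0.3357 of I₀.
Need I₂/I₀ = 0.3357, so cos²(θ − 1°) = 0.3357 / 0.5 = 0.6713.
θ − 1° = arccos(√0.6713) = 35.0°, giving θ ≈ 1 + 35.0 = 36.0°.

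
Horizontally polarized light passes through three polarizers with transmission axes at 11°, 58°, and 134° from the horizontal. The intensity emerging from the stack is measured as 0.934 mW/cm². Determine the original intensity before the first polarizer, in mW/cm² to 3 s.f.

I₁ = I₀ cos²(11° − 0°) = I₀ cos²(11°) = 0.9636 I₀.
I₂ = I₁ cos²(58° − 11°) = 0.9636 I₀ · cos²(47°) = 0.4482 I₀.
I₃ = I₂ cos²(134° − 58°) = 0.4482 I₀ · cos²(76°) = 0.02623 I₀.
So 0.934 mW/cm² = 0.02623 I₀, giving I₀ = 0.934/0.02623 = 35.61 mW/cm².

I₀ ≈ 35.6 mW/cm²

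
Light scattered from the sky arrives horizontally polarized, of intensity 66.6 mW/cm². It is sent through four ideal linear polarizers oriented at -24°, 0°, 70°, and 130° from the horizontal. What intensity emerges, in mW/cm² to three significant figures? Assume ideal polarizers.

I₁ = 66.6 mW/cm² · cos²(24°) = 55.58 mW/cm².
I₂ = I₁ · cos²(24°) = 55.58 · 0.8346 = 46.39 mW/cm².
I₃ = I₂ · cos²(70°) = 46.39 · 0.117 = 5.426 mW/cm².
I₄ = I₃ · cos²(60°) = 5.426 · 0.25 = 1.357 mW/cm².

I ≈ 1.36 mW/cm²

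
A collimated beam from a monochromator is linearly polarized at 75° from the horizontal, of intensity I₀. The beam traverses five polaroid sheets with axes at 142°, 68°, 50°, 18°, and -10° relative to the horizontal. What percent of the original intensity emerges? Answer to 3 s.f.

I₁ = I₀ cos²(142° − 75°) = I₀ cos²(67°) = 0.1527 I₀.
I₂ = I₁ cos²(68° − 142°) = 0.1527 I₀ · cos²(74°) = 0.0116 I₀.
I₃ = I₂ cos²(50° − 68°) = 0.0116 I₀ · cos²(18°) = 0.01049 I₀.
I₄ = I₃ cos²(18° − 50°) = 0.01049 I₀ · cos²(32°) = 0.007545 I₀.
I₅ = I₄ cos²(-10° − 18°) = 0.007545 I₀ · cos²(28°) = 0.005882 I₀.
That is 0.5882% of the incident intensity.

≈ 0.588%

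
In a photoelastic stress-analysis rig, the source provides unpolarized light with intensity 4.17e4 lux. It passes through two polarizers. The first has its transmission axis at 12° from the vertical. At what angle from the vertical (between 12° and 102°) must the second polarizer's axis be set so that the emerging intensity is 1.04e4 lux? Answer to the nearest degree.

Unpolarized light through the first polarizer → I₁ = ½ I₀, now polarized at 12°.
Target fraction: 1.04e4 / 4.17e4 lux = 0.2494 of I₀.
Need I₂/I₀ = 0.2494, so cos²(θ − 12°) = 0.2494 / 0.5 = 0.4988.
θ − 12° = arccos(√0.4988) = 45.1°, giving θ ≈ 12 + 45.1 = 57.1°.

θ ≈ 57°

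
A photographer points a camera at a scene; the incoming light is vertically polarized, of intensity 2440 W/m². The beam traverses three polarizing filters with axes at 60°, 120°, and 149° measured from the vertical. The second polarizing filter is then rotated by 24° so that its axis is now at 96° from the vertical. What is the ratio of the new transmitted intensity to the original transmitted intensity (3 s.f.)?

I_new/I_old ≈ 1.24

Before rotation:
I₁ = I₀ cos²(60° − 0°) = I₀ cos²(60°) = 0.25 I₀.
I₂ = I₁ cos²(120° − 60°) = 0.25 I₀ · cos²(60°) = 0.0625 I₀.
I₃ = I₂ cos²(149° − 120°) = 0.0625 I₀ · cos²(29°) = 0.04781 I₀.
After rotation:
I₁ = I₀ cos²(60° − 0°) = I₀ cos²(60°) = 0.25 I₀.
I₂ = I₁ cos²(96° − 60°) = 0.25 I₀ · cos²(36°) = 0.1636 I₀.
I₃ = I₂ cos²(149° − 96°) = 0.1636 I₀ · cos²(53°) = 0.05926 I₀.
Ratio = 0.05926 / 0.04781 = 1.24.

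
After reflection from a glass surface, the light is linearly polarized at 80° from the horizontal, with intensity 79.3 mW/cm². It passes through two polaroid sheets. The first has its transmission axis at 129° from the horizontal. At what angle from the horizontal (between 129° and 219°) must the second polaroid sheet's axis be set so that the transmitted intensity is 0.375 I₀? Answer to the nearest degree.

θ ≈ 150°

By Malus's law, I₁ = I₀ cos²(129° − 80°) = I₀ cos²(49°) = 0.4304 I₀.
Need I₂/I₀ = 0.375, so cos²(θ − 129°) = 0.375 / 0.4304 = 0.8713.
θ − 129° = arccos(√0.8713) = 21.0°, giving θ ≈ 129 + 21.0 = 150.0°.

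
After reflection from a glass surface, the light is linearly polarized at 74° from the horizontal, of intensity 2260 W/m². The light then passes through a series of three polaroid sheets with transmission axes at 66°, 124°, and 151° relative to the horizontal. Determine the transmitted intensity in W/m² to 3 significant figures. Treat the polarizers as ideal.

By Malus's law, I₁ = 2260 W/m² · cos²(8°) = 2216 W/m².
I₂ = I₁ · cos²(58°) = 2216 · 0.2808 = 622.3 W/m².
I₃ = I₂ · cos²(27°) = 622.3 · 0.7939 = 494.1 W/m².

I ≈ 494 W/m²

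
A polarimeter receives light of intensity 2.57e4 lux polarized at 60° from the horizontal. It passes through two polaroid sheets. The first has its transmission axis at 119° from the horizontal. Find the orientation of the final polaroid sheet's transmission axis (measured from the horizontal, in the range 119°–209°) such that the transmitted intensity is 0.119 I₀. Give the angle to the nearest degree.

I₁ = I₀ cos²(119° − 60°) = I₀ cos²(59°) = 0.2653 I₀.
Need I₂/I₀ = 0.119, so cos²(θ − 119°) = 0.119 / 0.2653 = 0.4486.
θ − 119° = arccos(√0.4486) = 47.9°, giving θ ≈ 119 + 47.9 = 166.9°.

θ ≈ 167°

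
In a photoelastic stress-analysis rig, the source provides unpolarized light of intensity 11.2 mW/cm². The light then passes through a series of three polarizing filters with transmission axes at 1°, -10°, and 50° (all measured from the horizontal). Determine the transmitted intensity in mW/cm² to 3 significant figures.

I ≈ 1.35 mW/cm²

Unpolarized light through the first polarizer → I₁ = 11.2 mW/cm²/2 = 5.6 mW/cm², polarized at 1°.
I₂ = I₁ · cos²(11°) = 5.6 · 0.9636 = 5.396 mW/cm².
I₃ = I₂ · cos²(60°) = 5.396 · 0.25 = 1.349 mW/cm².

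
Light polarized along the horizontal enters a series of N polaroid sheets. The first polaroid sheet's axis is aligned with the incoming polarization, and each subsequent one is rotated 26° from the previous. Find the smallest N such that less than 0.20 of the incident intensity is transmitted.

N = 9

First polarizer is aligned with the polarization: full transmission.
Each further stage multiplies by cos²(26°) = 0.8078.
After N polarizers: T = 0.8078^(N−1). Require T < 0.20 ⇒ N−1 > ln(0.20)/ln(0.8078) = 7.54, so N−1 ≥ 8 and N = 9.
Check: N=9 gives T = 0.1814 < 0.20; N=8 gives T = 0.2245.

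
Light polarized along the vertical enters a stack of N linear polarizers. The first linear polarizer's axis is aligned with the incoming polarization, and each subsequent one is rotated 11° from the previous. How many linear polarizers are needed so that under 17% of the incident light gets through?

N = 49

First polarizer is aligned with the polarization: full transmission.
Each further stage multiplies by cos²(11°) = 0.9636.
After N polarizers: T = 0.9636^(N−1). Require T < 0.17 ⇒ N−1 > ln(0.17)/ln(0.9636) = 47.78, so N−1 ≥ 48 and N = 49.
Check: N=49 gives T = 0.1686 < 0.17; N=48 gives T = 0.175.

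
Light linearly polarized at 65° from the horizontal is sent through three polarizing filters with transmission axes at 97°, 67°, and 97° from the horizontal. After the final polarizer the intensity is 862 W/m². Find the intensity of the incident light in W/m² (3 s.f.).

By Malus's law, I₁ = I₀ cos²(97° − 65°) = I₀ cos²(32°) = 0.7192 I₀.
I₂ = I₁ cos²(67° − 97°) = 0.7192 I₀ · cos²(30°) = 0.5394 I₀.
I₃ = I₂ cos²(97° − 67°) = 0.5394 I₀ · cos²(30°) = 0.4045 I₀.
So 862 W/m² = 0.4045 I₀, giving I₀ = 862/0.4045 = 2131 W/m².

I₀ ≈ 2130 W/m²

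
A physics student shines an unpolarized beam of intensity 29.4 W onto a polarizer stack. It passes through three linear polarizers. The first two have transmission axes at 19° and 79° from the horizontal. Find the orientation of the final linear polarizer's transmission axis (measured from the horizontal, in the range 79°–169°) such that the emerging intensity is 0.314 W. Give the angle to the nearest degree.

θ ≈ 152°

Unpolarized light through the first polarizer → I₁ = ½ I₀, now polarized at 19°.
I₂ = I₁ cos²(79° − 19°) = 0.5 I₀ · cos²(60°) = 0.125 I₀.
Target fraction: 0.314 / 29.4 W = 0.01068 of I₀.
Need I₃/I₀ = 0.01068, so cos²(θ − 79°) = 0.01068 / 0.125 = 0.08544.
θ − 79° = arccos(√0.08544) = 73.0°, giving θ ≈ 79 + 73.0 = 152.0°.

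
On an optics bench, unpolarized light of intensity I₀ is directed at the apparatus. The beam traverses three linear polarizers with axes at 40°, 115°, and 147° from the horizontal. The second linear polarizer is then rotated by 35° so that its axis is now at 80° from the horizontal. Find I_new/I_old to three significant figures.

Before rotation:
Unpolarized light through the first polarizer → I₁ = ½ I₀, now polarized at 40°.
I₂ = I₁ cos²(115° − 40°) = 0.5 I₀ · cos²(75°) = 0.03349 I₀.
I₃ = I₂ cos²(147° − 115°) = 0.03349 I₀ · cos²(32°) = 0.02409 I₀.
After rotation:
Unpolarized light through the first polarizer → I₁ = ½ I₀, now polarized at 40°.
I₂ = I₁ cos²(80° − 40°) = 0.5 I₀ · cos²(40°) = 0.2934 I₀.
I₃ = I₂ cos²(147° − 80°) = 0.2934 I₀ · cos²(67°) = 0.0448 I₀.
Ratio = 0.0448 / 0.02409 = 1.86.

I_new/I_old ≈ 1.86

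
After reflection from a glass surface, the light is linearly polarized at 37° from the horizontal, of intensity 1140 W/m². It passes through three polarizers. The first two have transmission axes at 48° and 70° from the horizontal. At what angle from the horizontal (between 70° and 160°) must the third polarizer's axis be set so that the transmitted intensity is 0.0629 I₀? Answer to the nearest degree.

θ ≈ 144°

I₁ = I₀ cos²(48° − 37°) = I₀ cos²(11°) = 0.9636 I₀.
I₂ = I₁ cos²(70° − 48°) = 0.9636 I₀ · cos²(22°) = 0.8284 I₀.
Need I₃/I₀ = 0.0629, so cos²(θ − 70°) = 0.0629 / 0.8284 = 0.07593.
θ − 70° = arccos(√0.07593) = 74.0°, giving θ ≈ 70 + 74.0 = 144.0°.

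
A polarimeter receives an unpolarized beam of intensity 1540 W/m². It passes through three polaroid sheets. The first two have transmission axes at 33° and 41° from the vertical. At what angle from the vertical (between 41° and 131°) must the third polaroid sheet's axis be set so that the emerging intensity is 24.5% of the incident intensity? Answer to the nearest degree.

Unpolarized light through the first polarizer → I₁ = ½ I₀, now polarized at 33°.
I₂ = I₁ cos²(41° − 33°) = 0.5 I₀ · cos²(8°) = 0.4903 I₀.
Need I₃/I₀ = 0.245, so cos²(θ − 41°) = 0.245 / 0.4903 = 0.4997.
θ − 41° = arccos(√0.4997) = 45.0°, giving θ ≈ 41 + 45.0 = 86.0°.

θ ≈ 86°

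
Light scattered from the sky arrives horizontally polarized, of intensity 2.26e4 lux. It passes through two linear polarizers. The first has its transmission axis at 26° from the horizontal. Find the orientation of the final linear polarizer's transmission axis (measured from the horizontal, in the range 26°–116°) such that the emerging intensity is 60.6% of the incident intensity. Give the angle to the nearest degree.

θ ≈ 56°

By Malus's law, I₁ = I₀ cos²(26° − 0°) = I₀ cos²(26°) = 0.8078 I₀.
Need I₂/I₀ = 0.606, so cos²(θ − 26°) = 0.606 / 0.8078 = 0.7502.
θ − 26° = arccos(√0.7502) = 30.0°, giving θ ≈ 26 + 30.0 = 56.0°.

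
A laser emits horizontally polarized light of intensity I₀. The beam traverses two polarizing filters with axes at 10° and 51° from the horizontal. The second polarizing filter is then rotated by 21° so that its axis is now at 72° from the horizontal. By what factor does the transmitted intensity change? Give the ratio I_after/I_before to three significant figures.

Before rotation:
I₁ = I₀ cos²(10° − 0°) = I₀ cos²(10°) = 0.9698 I₀.
I₂ = I₁ cos²(51° − 10°) = 0.9698 I₀ · cos²(41°) = 0.5524 I₀.
After rotation:
I₁ = I₀ cos²(10° − 0°) = I₀ cos²(10°) = 0.9698 I₀.
I₂ = I₁ cos²(72° − 10°) = 0.9698 I₀ · cos²(62°) = 0.2138 I₀.
Ratio = 0.2138 / 0.5524 = 0.387.

I_new/I_old ≈ 0.387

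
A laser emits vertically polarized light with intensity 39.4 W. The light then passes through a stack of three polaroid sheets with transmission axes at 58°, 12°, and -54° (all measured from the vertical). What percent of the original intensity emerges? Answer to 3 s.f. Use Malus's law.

≈ 2.24%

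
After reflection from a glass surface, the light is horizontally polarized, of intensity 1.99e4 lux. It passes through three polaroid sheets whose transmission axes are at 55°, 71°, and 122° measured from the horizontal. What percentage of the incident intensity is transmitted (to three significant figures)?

I₁ = 1.99e4 lux · cos²(55°) = 6547 lux.
I₂ = I₁ · cos²(16°) = 6547 · 0.924 = 6049 lux.
I₃ = I₂ · cos²(51°) = 6049 · 0.396 = 2396 lux.
That is 12.04% of the incident intensity.

≈ 12.0%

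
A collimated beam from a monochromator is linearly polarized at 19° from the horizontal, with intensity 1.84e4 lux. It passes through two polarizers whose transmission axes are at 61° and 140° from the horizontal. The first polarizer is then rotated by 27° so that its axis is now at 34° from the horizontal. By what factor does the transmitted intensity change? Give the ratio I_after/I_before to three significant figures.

Before rotation:
By Malus's law, I₁ = I₀ cos²(61° − 19°) = I₀ cos²(42°) = 0.5523 I₀.
I₂ = I₁ cos²(140° − 61°) = 0.5523 I₀ · cos²(79°) = 0.02011 I₀.
After rotation:
I₁ = I₀ cos²(34° − 19°) = I₀ cos²(15°) = 0.933 I₀.
Angle between axes 1 and 2: 74°. I₂ = 0.933 I₀ · cos²(74°) = 0.07089 I₀.
Ratio = 0.07089 / 0.02011 = 3.525.

I_new/I_old ≈ 3.53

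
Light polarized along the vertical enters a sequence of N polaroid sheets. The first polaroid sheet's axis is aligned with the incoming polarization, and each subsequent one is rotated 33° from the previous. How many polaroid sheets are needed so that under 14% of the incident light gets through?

N = 7

First polarizer is aligned with the polarization: full transmission.
Each further stage multiplies by cos²(33°) = 0.7034.
After N polarizers: T = 0.7034^(N−1). Require T < 0.14 ⇒ N−1 > ln(0.14)/ln(0.7034) = 5.59, so N−1 ≥ 6 and N = 7.
Check: N=7 gives T = 0.1211 < 0.14; N=6 gives T = 0.1722.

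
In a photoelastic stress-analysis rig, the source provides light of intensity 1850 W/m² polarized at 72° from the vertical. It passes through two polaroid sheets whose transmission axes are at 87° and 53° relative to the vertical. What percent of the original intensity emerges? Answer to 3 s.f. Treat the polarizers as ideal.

I₁ = 1850 W/m² · cos²(15°) = 1726 W/m².
I₂ = I₁ · cos²(34°) = 1726 · 0.6873 = 1186 W/m².
That is 64.13% of the incident intensity.

≈ 64.1%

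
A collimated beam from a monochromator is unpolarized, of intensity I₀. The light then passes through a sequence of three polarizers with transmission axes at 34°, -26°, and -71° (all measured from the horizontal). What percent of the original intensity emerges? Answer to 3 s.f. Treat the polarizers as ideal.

≈ 6.25%

Unpolarized light through the first polarizer → I₁ = ½ I₀, now polarized at 34°.
I₂ = I₁ cos²(-26° − 34°) = 0.5 I₀ · cos²(60°) = 0.125 I₀.
I₃ = I₂ cos²(-71° + 26°) = 0.125 I₀ · cos²(45°) = 0.0625 I₀.
That is 6.25% of the incident intensity.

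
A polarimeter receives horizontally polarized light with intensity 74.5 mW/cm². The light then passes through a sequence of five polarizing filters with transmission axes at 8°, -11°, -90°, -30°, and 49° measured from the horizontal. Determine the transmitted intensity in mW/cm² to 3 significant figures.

I₁ = 74.5 mW/cm² · cos²(8°) = 73.06 mW/cm².
I₂ = I₁ · cos²(19°) = 73.06 · 0.894 = 65.31 mW/cm².
I₃ = I₂ · cos²(79°) = 65.31 · 0.03641 = 2.378 mW/cm².
I₄ = I₃ · cos²(60°) = 2.378 · 0.25 = 0.5945 mW/cm².
I₅ = I₄ · cos²(79°) = 0.5945 · 0.03641 = 0.02164 mW/cm².

I ≈ 0.0216 mW/cm²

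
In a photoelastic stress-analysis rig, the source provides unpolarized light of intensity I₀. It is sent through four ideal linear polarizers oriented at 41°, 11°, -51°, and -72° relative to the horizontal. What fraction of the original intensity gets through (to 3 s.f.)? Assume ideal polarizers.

≈ 0.0720 I₀

Unpolarized light through the first polarizer → I₁ = ½ I₀, now polarized at 41°.
I₂ = I₁ cos²(11° − 41°) = 0.5 I₀ · cos²(30°) = 0.375 I₀.
I₃ = I₂ cos²(-51° − 11°) = 0.375 I₀ · cos²(62°) = 0.08265 I₀.
I₄ = I₃ cos²(-72° + 51°) = 0.08265 I₀ · cos²(21°) = 0.07204 I₀.
Transmitted fraction = 0.07204.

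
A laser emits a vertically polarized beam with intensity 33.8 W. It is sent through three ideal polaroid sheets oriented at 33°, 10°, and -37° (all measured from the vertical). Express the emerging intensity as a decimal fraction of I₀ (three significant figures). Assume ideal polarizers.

I/I₀ ≈ 0.277

I₁ = 33.8 W · cos²(33°) = 23.77 W.
I₂ = I₁ · cos²(23°) = 23.77 · 0.8473 = 20.14 W.
I₃ = I₂ · cos²(47°) = 20.14 · 0.4651 = 9.37 W.
Transmitted fraction = 0.2772.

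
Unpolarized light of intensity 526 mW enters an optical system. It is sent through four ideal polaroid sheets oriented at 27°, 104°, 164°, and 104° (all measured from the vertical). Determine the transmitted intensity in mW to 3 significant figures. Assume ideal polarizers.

I ≈ 0.832 mW

Unpolarized light through the first polarizer → I₁ = 526 mW/2 = 263 mW, polarized at 27°.
I₂ = I₁ · cos²(77°) = 263 · 0.0506 = 13.31 mW.
I₃ = I₂ · cos²(60°) = 13.31 · 0.25 = 3.327 mW.
I₄ = I₃ · cos²(60°) = 3.327 · 0.25 = 0.8318 mW.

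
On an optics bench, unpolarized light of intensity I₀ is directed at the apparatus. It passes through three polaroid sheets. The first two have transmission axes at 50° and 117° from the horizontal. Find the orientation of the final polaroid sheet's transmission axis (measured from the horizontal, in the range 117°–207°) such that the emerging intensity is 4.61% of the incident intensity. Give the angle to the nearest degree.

Unpolarized light through the first polarizer → I₁ = ½ I₀, now polarized at 50°.
I₂ = I₁ cos²(117° − 50°) = 0.5 I₀ · cos²(67°) = 0.07634 I₀.
Need I₃/I₀ = 0.0461, so cos²(θ − 117°) = 0.0461 / 0.07634 = 0.6039.
θ − 117° = arccos(√0.6039) = 39.0°, giving θ ≈ 117 + 39.0 = 156.0°.

θ ≈ 156°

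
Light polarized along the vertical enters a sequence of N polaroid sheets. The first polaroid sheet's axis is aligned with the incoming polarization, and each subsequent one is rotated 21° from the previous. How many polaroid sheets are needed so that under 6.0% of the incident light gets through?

N = 22

First polarizer is aligned with the polarization: full transmission.
Each further stage multiplies by cos²(21°) = 0.8716.
After N polarizers: T = 0.8716^(N−1). Require T < 0.060 ⇒ N−1 > ln(0.060)/ln(0.8716) = 20.47, so N−1 ≥ 21 and N = 22.
Check: N=22 gives T = 0.05577 < 0.060; N=21 gives T = 0.06398.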